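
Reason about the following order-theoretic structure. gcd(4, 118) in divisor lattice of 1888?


Meet=gcd.
gcd(4,118)=2


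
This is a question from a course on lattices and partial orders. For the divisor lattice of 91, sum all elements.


sigma(n) = sum of divisors.
Divisors of 91: [1, 7, 13, 91]
Sum = 112


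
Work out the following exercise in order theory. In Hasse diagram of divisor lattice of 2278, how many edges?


A cover relation a -< b holds when a < b with no c strictly between.
Cover relations:
  1 -< 2
  1 -< 17
  1 -< 67
  2 -< 34
  2 -< 134
  17 -< 34
  17 -< 1139
  34 -< 2278
  ...4 more
Total: 12


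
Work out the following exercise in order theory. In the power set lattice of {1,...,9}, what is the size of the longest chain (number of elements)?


A chain is a totally ordered subset; we count the number of elements in a maximum chain.
Compute, for each element x, the size of the longest chain ending at x:
  {}: 1
  {1}: 2
  {2}: 2
  {3}: 2
  {4}: 2
  {5}: 2
  ...
A maximum chain: {} < {1} < {1,2} < {1,2,3} < {1,2,3,4} < {1,2,3,4,5} < {1,2,3,4,5,6} < {1,2,3,4,5,6,7} < {1,2,3,4,5,6,7,8} < {1,2,3,4,5,6,7,8,9}
Number of elements in the longest chain: 10


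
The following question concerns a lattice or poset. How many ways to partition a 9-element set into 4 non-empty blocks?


S(n,k) = k*S(n-1,k) + S(n-1,k-1).
S(8,4) = 1701, S(8,3) = 966
S(9,4) = 4*1701 + 966 = 6804 + 966
S(9,4) = 7770


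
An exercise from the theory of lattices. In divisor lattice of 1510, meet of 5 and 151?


In a divisor lattice, meet = gcd (greatest common divisor).
By Euclidean algorithm or factoring: gcd(5,151) = 1


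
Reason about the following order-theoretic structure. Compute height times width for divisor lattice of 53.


Height = length of longest chain minus 1; width = size of largest antichain.
A maximum chain: 1 | 53  (height 1).
A maximum antichain: {1}  (width 1).
Product = 1 * 1 = 1


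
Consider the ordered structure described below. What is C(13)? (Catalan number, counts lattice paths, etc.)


C(n) = C(2n, n) / (n+1).
C(26, 13) = 10400600
C(13) = 10400600 / 14 = 742900


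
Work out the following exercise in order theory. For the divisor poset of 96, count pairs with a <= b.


The order relation is {(a,b) : a <= b}, reflexive so it includes (a,a).
Examples: (1,1), (1,12), (1,16), (1,2), (1,24), ...
Total ordered pairs: 63


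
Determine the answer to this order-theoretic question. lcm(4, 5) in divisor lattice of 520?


Join=lcm.
gcd(4,5)=1
lcm=20


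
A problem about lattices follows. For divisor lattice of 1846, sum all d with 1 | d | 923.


Interval [1,923] in divisors of 1846: [1, 13, 71, 923]
Sum = 1008


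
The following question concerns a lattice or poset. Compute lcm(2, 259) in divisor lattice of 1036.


In a divisor lattice, join = lcm (least common multiple).
gcd(2,259) = 1
lcm(2,259) = 2*259/gcd = 518/1 = 518


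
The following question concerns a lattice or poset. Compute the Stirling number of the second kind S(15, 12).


S(n,k) = k*S(n-1,k) + S(n-1,k-1).
S(14,12) = 3367, S(14,11) = 66066
S(15,12) = 12*3367 + 66066 = 40404 + 66066
S(15,12) = 106470


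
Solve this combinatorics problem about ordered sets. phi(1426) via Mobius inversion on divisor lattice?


phi(n) = n * prod_{p|n} (1 - 1/p).
Prime divisors of 1426: [2, 23, 31]
phi(1426) = 1426 * (1 - 1/2) * (1 - 1/23) * (1 - 1/31)
phi(1426) = 660


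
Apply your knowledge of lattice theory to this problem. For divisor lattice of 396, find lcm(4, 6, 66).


In a divisor lattice, join = lcm (least common multiple).
Compute lcm iteratively: start with first element, then lcm(current, next).
Elements: [4, 6, 66]
lcm(4,6) = 12
lcm(12,66) = 132
Final lcm = 132


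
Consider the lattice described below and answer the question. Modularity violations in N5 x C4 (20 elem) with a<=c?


Modular law: if a <= c then a v (b ^ c) = (a v b) ^ c.
Check all triples (a,b,c) with a <= c among 20 elements.
  e.g. a=(a,0), b=(c,0), c=(b,0): lhs=(a,0) != rhs=(b,0)
  e.g. a=(a,0), b=(c,1), c=(b,0): lhs=(a,0) != rhs=(b,0)
Total violating triples: 40


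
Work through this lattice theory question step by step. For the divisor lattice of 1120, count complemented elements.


An element a is complemented if some b has a meet b = bottom, a join b = top.
a is complemented iff gcd(a, n/a)=1, i.e. a is a unitary divisor of 1120.
Complemented elements: 1, 5, 7, 32, 35, 160, ... (2 more)
Count: 8


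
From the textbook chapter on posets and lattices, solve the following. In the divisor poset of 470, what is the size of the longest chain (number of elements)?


A chain is a totally ordered subset; we count the number of elements in a maximum chain.
Compute, for each element x, the size of the longest chain ending at x:
  1: 1
  2: 2
  5: 2
  47: 2
  10: 3
  94: 3
  ...
A maximum chain: 1 < 2 < 10 < 470
Number of elements in the longest chain: 4


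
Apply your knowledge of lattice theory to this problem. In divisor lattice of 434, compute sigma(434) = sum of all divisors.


sigma(n) = sum of divisors.
Divisors of 434: [1, 2, 7, 14, 31, 62, 217, 434]
Sum = 768


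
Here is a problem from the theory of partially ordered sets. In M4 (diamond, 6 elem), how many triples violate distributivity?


Distributive law: a ^ (b v c) = (a ^ b) v (a ^ c).
Check all 6^3 = 216 ordered triples (a,b,c).
  e.g. a=a1, b=a2, c=a3: lhs=a1 != rhs=0
  e.g. a=a1, b=a2, c=a4: lhs=a1 != rhs=0
Total violating triples: 24


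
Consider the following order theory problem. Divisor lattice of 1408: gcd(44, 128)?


Meet=gcd.
gcd(44,128)=4


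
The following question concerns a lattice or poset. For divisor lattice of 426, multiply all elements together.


Divisors of 426: [1, 2, 3, 6, 71, 142, 213, 426]
Product = n^(d(n)/2) = 426^(8/2)
Product = 32933538576


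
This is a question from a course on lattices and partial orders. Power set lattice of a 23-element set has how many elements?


Power set = 2^n.
2^23 = 8388608


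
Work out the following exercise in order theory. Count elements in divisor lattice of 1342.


Divisors of 1342: [1, 2, 11, 22, 61, 122, 671, 1342]
Count: 8


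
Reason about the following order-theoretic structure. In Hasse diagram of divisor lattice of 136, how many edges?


A cover relation a -< b holds when a < b with no c strictly between.
Cover relations:
  1 -< 2
  1 -< 17
  2 -< 4
  2 -< 34
  4 -< 8
  4 -< 68
  8 -< 136
  17 -< 34
  ...2 more
Total: 10


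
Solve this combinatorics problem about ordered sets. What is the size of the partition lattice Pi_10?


B(n) = number of set partitions of an n-element set.
B(n) satisfies the recurrence: B(n+1) = sum_k C(n,k)*B(k).
B(10) = 115975


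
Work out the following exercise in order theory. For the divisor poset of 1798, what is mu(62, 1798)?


In a divisor lattice, mu(a,b) = mu(b/a) where mu is the classical Mobius function.
b/a = 1798/62 = 29
Prime factorization of 29: primes [29]
29 is squarefree with 1 prime factor(s), so mu(29) = (-1)^1 = -1


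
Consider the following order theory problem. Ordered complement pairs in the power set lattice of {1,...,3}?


Complement pair (a,b): a meet b = bottom, a join b = top.
Here: A intersect B = {} and A union B = {1,...,3}.
Pairs found: ({},{1,2,3}), ({1},{2,3}), ({2},{1,3}), ({3},{1,2}), ... (4 more)
Total ordered pairs: 8


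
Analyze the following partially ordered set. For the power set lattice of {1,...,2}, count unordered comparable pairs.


A comparable pair {a,b} has a < b or b < a in the order.
Count unordered pairs where one element is strictly below the other.
Examples: {{},{1}}, {{},{2}}, {{},{1,2}}, {{1},{1,2}}, ...
Total comparable pairs: 5


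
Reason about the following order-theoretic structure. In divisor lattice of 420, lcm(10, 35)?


Join=lcm.
gcd(10,35)=5
lcm=70


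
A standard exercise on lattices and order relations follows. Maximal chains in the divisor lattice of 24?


A maximal chain goes from the minimum element to a maximal element via cover relations.
Counting all min-to-max paths in the cover graph.
Total maximal chains: 4


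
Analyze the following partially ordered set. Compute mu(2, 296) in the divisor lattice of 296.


In a divisor lattice, mu(a,b) = mu(b/a) where mu is the classical Mobius function.
b/a = 296/2 = 148
Prime factorization of 148: primes [2, 37]
148 is not squarefree, so mu(148) = 0


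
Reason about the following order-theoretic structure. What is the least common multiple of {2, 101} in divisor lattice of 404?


In a divisor lattice, join = lcm (least common multiple).
Compute lcm iteratively: start with first element, then lcm(current, next).
Elements: [2, 101]
lcm(2,101) = 202
Final lcm = 202


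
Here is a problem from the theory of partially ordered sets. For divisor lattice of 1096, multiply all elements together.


Divisors of 1096: [1, 2, 4, 8, 137, 274, 548, 1096]
Product = n^(d(n)/2) = 1096^(8/2)
Product = 1442919878656


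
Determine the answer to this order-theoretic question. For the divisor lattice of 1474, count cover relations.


A cover relation a -< b holds when a < b with no c strictly between.
Cover relations:
  1 -< 2
  1 -< 11
  1 -< 67
  2 -< 22
  2 -< 134
  11 -< 22
  11 -< 737
  22 -< 1474
  ...4 more
Total: 12


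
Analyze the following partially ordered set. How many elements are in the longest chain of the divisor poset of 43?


A chain is a totally ordered subset; we count the number of elements in a maximum chain.
Compute, for each element x, the size of the longest chain ending at x:
  1: 1
  43: 2
A maximum chain: 1 < 43
Number of elements in the longest chain: 2


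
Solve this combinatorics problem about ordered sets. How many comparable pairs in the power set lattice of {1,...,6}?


A comparable pair {a,b} has a < b or b < a in the order.
Count unordered pairs where one element is strictly below the other.
Examples: {{},{1}}, {{},{2}}, {{},{3}}, {{},{4}}, ...
Total comparable pairs: 665


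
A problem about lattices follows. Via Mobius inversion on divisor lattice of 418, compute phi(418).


phi(n) = n * prod_{p|n} (1 - 1/p).
Prime divisors of 418: [2, 11, 19]
phi(418) = 418 * (1 - 1/2) * (1 - 1/11) * (1 - 1/19)
phi(418) = 180


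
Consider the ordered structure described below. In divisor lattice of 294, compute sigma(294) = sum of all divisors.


sigma(n) = sum of divisors.
Divisors of 294: [1, 2, 3, 6, 7, 14, 21, 42, 49, 98, 147, 294]
Sum = 684


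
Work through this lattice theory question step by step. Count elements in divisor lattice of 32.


Divisors of 32: [1, 2, 4, 8, 16, 32]
Count: 6


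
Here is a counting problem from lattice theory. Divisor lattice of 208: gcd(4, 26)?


Meet=gcd.
gcd(4,26)=2


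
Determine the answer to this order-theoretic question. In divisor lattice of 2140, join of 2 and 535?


In a divisor lattice, join = lcm (least common multiple).
gcd(2,535) = 1
lcm(2,535) = 2*535/gcd = 1070/1 = 1070


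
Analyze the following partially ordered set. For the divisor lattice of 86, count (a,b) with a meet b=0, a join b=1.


Complement pair (a,b): a meet b = bottom, a join b = top.
Here: gcd(a,b)=1 and lcm(a,b)=86, i.e. a*b=86 with a,b coprime.
Pairs found: (1,86), (2,43), (43,2), (86,1)
Total ordered pairs: 4


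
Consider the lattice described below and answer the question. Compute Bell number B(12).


B(n) = number of set partitions of an n-element set.
B(n) satisfies the recurrence: B(n+1) = sum_k C(n,k)*B(k).
B(12) = 4213597


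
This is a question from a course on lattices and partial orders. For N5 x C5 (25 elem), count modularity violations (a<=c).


Modular law: if a <= c then a v (b ^ c) = (a v b) ^ c.
Check all triples (a,b,c) with a <= c among 25 elements.
  e.g. a=(a,0), b=(c,0), c=(b,0): lhs=(a,0) != rhs=(b,0)
  e.g. a=(a,0), b=(c,1), c=(b,0): lhs=(a,0) != rhs=(b,0)
Total violating triples: 75


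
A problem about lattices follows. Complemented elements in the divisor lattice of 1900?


An element a is complemented if some b has a meet b = bottom, a join b = top.
a is complemented iff gcd(a, n/a)=1, i.e. a is a unitary divisor of 1900.
Complemented elements: 1, 4, 19, 25, 76, 100, ... (2 more)
Count: 8


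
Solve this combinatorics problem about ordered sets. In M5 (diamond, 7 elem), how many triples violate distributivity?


Distributive law: a ^ (b v c) = (a ^ b) v (a ^ c).
Check all 7^3 = 343 ordered triples (a,b,c).
  e.g. a=a1, b=a2, c=a3: lhs=a1 != rhs=0
  e.g. a=a1, b=a2, c=a4: lhs=a1 != rhs=0
Total violating triples: 60


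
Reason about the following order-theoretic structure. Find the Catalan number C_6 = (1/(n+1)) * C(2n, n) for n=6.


C(n) = C(2n, n) / (n+1).
C(12, 6) = 924
C(6) = 924 / 7 = 132


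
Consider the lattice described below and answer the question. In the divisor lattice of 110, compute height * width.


Height = length of longest chain minus 1; width = size of largest antichain.
A maximum chain: 1 | 11 | 55 | 110  (height 3).
A maximum antichain: {2, 5, 11}  (width 3).
Product = 3 * 3 = 9


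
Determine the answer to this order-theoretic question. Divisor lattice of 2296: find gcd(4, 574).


In a divisor lattice, meet = gcd (greatest common divisor).
By Euclidean algorithm or factoring: gcd(4,574) = 2


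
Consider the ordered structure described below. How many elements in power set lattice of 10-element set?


Power set = 2^n.
2^10 = 1024


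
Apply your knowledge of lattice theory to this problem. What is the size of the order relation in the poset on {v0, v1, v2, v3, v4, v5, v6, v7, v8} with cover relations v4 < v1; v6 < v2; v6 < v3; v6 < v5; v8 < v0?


The order relation is {(a,b) : a <= b}, reflexive so it includes (a,a).
Examples: (v0,v0), (v1,v1), (v2,v2), (v3,v3), (v4,v1), ...
Total ordered pairs: 14


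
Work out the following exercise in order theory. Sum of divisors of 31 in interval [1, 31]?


Interval [1,31] in divisors of 31: [1, 31]
Sum = 32


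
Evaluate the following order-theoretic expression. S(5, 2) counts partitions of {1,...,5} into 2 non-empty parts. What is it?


S(n,k) = k*S(n-1,k) + S(n-1,k-1).
S(4,2) = 7, S(4,1) = 1
S(5,2) = 2*7 + 1 = 14 + 1
S(5,2) = 15


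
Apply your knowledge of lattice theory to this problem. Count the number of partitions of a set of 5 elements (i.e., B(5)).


B(n) = number of set partitions of an n-element set.
B(n) satisfies the recurrence: B(n+1) = sum_k C(n,k)*B(k).
B(5) = 52


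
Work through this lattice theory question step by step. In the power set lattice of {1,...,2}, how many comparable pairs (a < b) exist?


A comparable pair {a,b} has a < b or b < a in the order.
Count unordered pairs where one element is strictly below the other.
Examples: {{},{1}}, {{},{2}}, {{},{1,2}}, {{1},{1,2}}, ...
Total comparable pairs: 5


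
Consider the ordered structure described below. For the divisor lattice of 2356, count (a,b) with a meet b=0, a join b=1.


Complement pair (a,b): a meet b = bottom, a join b = top.
Here: gcd(a,b)=1 and lcm(a,b)=2356, i.e. a*b=2356 with a,b coprime.
Pairs found: (1,2356), (4,589), (19,124), (31,76), ... (4 more)
Total ordered pairs: 8


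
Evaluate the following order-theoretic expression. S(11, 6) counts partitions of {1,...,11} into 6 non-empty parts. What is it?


S(n,k) = k*S(n-1,k) + S(n-1,k-1).
S(10,6) = 22827, S(10,5) = 42525
S(11,6) = 6*22827 + 42525 = 136962 + 42525
S(11,6) = 179487


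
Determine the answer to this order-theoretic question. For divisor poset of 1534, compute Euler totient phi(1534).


phi(n) = n * prod_{p|n} (1 - 1/p).
Prime divisors of 1534: [2, 13, 59]
phi(1534) = 1534 * (1 - 1/2) * (1 - 1/13) * (1 - 1/59)
phi(1534) = 696


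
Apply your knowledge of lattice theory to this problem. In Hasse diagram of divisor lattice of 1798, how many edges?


A cover relation a -< b holds when a < b with no c strictly between.
Cover relations:
  1 -< 2
  1 -< 29
  1 -< 31
  2 -< 58
  2 -< 62
  29 -< 58
  29 -< 899
  31 -< 62
  ...4 more
Total: 12


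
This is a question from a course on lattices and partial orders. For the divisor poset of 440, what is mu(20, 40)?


In a divisor lattice, mu(a,b) = mu(b/a) where mu is the classical Mobius function.
b/a = 40/20 = 2
Prime factorization of 2: primes [2]
2 is squarefree with 1 prime factor(s), so mu(2) = (-1)^1 = -1


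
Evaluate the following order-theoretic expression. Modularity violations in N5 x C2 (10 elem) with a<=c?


Modular law: if a <= c then a v (b ^ c) = (a v b) ^ c.
Check all triples (a,b,c) with a <= c among 10 elements.
  e.g. a=(a,0), b=(c,0), c=(b,0): lhs=(a,0) != rhs=(b,0)
  e.g. a=(a,0), b=(c,1), c=(b,0): lhs=(a,0) != rhs=(b,0)
Total violating triples: 6


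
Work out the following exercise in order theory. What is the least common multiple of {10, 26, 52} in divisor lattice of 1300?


In a divisor lattice, join = lcm (least common multiple).
Compute lcm iteratively: start with first element, then lcm(current, next).
Elements: [10, 26, 52]
lcm(10,26) = 130
lcm(130,52) = 260
Final lcm = 260


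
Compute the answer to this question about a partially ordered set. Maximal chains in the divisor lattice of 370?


A maximal chain goes from the minimum element to a maximal element via cover relations.
Counting all min-to-max paths in the cover graph.
Total maximal chains: 6


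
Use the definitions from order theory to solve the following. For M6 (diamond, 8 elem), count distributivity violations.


Distributive law: a ^ (b v c) = (a ^ b) v (a ^ c).
Check all 8^3 = 512 ordered triples (a,b,c).
  e.g. a=a1, b=a2, c=a3: lhs=a1 != rhs=0
  e.g. a=a1, b=a2, c=a4: lhs=a1 != rhs=0
Total violating triples: 120


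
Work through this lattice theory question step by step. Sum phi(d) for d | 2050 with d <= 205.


Divisors of 2050 up to 205: [1, 2, 5, 10, 25, 41, 50, 82, 205]
phi values: [1, 1, 4, 4, 20, 40, 20, 40, 160]
Sum = 290


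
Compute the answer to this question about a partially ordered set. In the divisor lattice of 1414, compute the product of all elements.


Divisors of 1414: [1, 2, 7, 14, 101, 202, 707, 1414]
Product = n^(d(n)/2) = 1414^(8/2)
Product = 3997584364816


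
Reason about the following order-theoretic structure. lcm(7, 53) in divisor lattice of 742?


Join=lcm.
gcd(7,53)=1
lcm=371


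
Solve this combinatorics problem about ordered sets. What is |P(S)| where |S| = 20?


Power set = 2^n.
2^20 = 1048576


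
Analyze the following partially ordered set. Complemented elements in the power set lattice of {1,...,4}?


An element a is complemented if some b has a meet b = bottom, a join b = top.
every subset A has complement S\A, so all elements are complemented.
Complemented elements: {}, {1}, {2}, {3}, {4}, {1,2}, ... (10 more)
Count: 16


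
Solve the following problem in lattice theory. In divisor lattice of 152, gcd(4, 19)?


Meet=gcd.
gcd(4,19)=1


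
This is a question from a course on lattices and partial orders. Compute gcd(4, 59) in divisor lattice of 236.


In a divisor lattice, meet = gcd (greatest common divisor).
By Euclidean algorithm or factoring: gcd(4,59) = 1


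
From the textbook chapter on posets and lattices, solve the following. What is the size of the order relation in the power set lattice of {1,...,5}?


The order relation is {(a,b) : a <= b}, reflexive so it includes (a,a).
Examples: ({},{}), ({},{1,2}), ({},{1,2,3}), ({},{1,2,3,4}), ({},{1,2,3,4,5}), ...
Total ordered pairs: 243


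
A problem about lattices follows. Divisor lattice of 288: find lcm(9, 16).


In a divisor lattice, join = lcm (least common multiple).
gcd(9,16) = 1
lcm(9,16) = 9*16/gcd = 144/1 = 144


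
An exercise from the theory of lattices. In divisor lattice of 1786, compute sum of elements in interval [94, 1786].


Interval [94,1786] in divisors of 1786: [94, 1786]
Sum = 1880


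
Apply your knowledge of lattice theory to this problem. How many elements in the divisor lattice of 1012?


Divisors of 1012: [1, 2, 4, 11, 22, 23, 44, 46, 92, 253, 506, 1012]
Count: 12


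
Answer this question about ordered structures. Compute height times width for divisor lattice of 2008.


Height = length of longest chain minus 1; width = size of largest antichain.
A maximum chain: 1 | 251 | 502 | 1004 | 2008  (height 4).
A maximum antichain: {2, 251}  (width 2).
Product = 4 * 2 = 8


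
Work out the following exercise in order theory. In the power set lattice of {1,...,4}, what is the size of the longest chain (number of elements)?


A chain is a totally ordered subset; we count the number of elements in a maximum chain.
Compute, for each element x, the size of the longest chain ending at x:
  {}: 1
  {1}: 2
  {2}: 2
  {3}: 2
  {4}: 2
  {1,2}: 3
  ...
A maximum chain: {} < {1} < {1,2} < {1,2,3} < {1,2,3,4}
Number of elements in the longest chain: 5


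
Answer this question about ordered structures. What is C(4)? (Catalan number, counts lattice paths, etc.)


C(n) = C(2n, n) / (n+1).
C(8, 4) = 70
C(4) = 70 / 5 = 14


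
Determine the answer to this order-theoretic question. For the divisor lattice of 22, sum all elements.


sigma(n) = sum of divisors.
Divisors of 22: [1, 2, 11, 22]
Sum = 36


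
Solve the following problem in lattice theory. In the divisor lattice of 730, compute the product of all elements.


Divisors of 730: [1, 2, 5, 10, 73, 146, 365, 730]
Product = n^(d(n)/2) = 730^(8/2)
Product = 283982410000


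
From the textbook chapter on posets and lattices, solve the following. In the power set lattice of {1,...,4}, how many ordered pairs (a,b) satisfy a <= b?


The order relation is {(a,b) : a <= b}, reflexive so it includes (a,a).
Examples: ({},{}), ({},{1,2}), ({},{1,2,3}), ({},{1,2,3,4}), ({},{1,2,4}), ...
Total ordered pairs: 81


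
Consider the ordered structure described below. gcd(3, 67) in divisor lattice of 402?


Meet=gcd.
gcd(3,67)=1


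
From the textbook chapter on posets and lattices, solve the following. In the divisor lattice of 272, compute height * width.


Height = length of longest chain minus 1; width = size of largest antichain.
A maximum chain: 1 | 17 | 34 | 68 | 136 | 272  (height 5).
A maximum antichain: {2, 17}  (width 2).
Product = 5 * 2 = 10


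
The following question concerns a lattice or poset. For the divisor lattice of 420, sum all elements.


sigma(n) = sum of divisors.
Divisors of 420: [1, 2, 3, 4, 5, 6, 7, 10, 12, 14, 15, 20, 21, 28, 30, 35, 42, 60, 70, 84, 105, 140, 210, 420]
Sum = 1344


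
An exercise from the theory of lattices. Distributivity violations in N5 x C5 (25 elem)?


Distributive law: a ^ (b v c) = (a ^ b) v (a ^ c).
Check all 25^3 = 15625 ordered triples (a,b,c).
  e.g. a=(b,0), b=(a,0), c=(c,0): lhs=(b,0) != rhs=(a,0)
  e.g. a=(b,0), b=(a,0), c=(c,1): lhs=(b,0) != rhs=(a,0)
Total violating triples: 250


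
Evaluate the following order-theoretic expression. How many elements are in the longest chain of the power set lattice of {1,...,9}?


A chain is a totally ordered subset; we count the number of elements in a maximum chain.
Compute, for each element x, the size of the longest chain ending at x:
  {}: 1
  {1}: 2
  {2}: 2
  {3}: 2
  {4}: 2
  {5}: 2
  ...
A maximum chain: {} < {1} < {1,2} < {1,2,3} < {1,2,3,4} < {1,2,3,4,5} < {1,2,3,4,5,6} < {1,2,3,4,5,6,7} < {1,2,3,4,5,6,7,8} < {1,2,3,4,5,6,7,8,9}
Number of elements in the longest chain: 10


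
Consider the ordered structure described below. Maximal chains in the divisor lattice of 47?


A maximal chain goes from the minimum element to a maximal element via cover relations.
Counting all min-to-max paths in the cover graph.
Total maximal chains: 1


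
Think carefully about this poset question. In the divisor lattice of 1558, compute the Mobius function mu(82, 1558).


In a divisor lattice, mu(a,b) = mu(b/a) where mu is the classical Mobius function.
b/a = 1558/82 = 19
Prime factorization of 19: primes [19]
19 is squarefree with 1 prime factor(s), so mu(19) = (-1)^1 = -1


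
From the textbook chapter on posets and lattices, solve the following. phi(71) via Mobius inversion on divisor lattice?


phi(n) = n * prod_{p|n} (1 - 1/p).
Prime divisors of 71: [71]
phi(71) = 71 * (1 - 1/71)
phi(71) = 70


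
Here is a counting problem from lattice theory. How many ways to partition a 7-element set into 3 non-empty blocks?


S(n,k) = k*S(n-1,k) + S(n-1,k-1).
S(6,3) = 90, S(6,2) = 31
S(7,3) = 3*90 + 31 = 270 + 31
S(7,3) = 301


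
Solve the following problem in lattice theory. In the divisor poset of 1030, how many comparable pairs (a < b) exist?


A comparable pair {a,b} has a < b or b < a in the order.
Count unordered pairs where one element is strictly below the other.
Examples: {1,2}, {1,5}, {1,10}, {1,103}, ...
Total comparable pairs: 19


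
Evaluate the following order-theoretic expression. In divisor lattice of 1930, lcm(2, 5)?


Join=lcm.
gcd(2,5)=1
lcm=10


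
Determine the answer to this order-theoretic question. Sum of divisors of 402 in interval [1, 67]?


Interval [1,67] in divisors of 402: [1, 67]
Sum = 68


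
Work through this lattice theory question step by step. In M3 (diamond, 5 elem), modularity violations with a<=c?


Modular law: if a <= c then a v (b ^ c) = (a v b) ^ c.
Check all triples (a,b,c) with a <= c among 5 elements.
This lattice is modular (diamonds M_m and their chain-products are modular).
Total violating triples: 0


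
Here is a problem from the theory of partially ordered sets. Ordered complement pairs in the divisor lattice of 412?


Complement pair (a,b): a meet b = bottom, a join b = top.
Here: gcd(a,b)=1 and lcm(a,b)=412, i.e. a*b=412 with a,b coprime.
Pairs found: (1,412), (4,103), (103,4), (412,1)
Total ordered pairs: 4


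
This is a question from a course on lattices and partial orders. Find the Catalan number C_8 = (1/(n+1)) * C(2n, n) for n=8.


C(n) = C(2n, n) / (n+1).
C(16, 8) = 12870
C(8) = 12870 / 9 = 1430


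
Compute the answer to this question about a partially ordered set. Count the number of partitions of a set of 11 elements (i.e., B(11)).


B(n) = number of set partitions of an n-element set.
B(n) satisfies the recurrence: B(n+1) = sum_k C(n,k)*B(k).
B(11) = 678570


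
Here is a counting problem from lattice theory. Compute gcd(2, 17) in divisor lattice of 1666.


In a divisor lattice, meet = gcd (greatest common divisor).
By Euclidean algorithm or factoring: gcd(2,17) = 1


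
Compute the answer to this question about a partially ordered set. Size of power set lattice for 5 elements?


Power set = 2^n.
2^5 = 32


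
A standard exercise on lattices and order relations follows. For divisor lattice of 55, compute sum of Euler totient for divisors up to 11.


Divisors of 55 up to 11: [1, 5, 11]
phi values: [1, 4, 10]
Sum = 15


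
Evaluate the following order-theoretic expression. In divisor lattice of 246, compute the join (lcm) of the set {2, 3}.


In a divisor lattice, join = lcm (least common multiple).
Compute lcm iteratively: start with first element, then lcm(current, next).
Elements: [2, 3]
lcm(2,3) = 6
Final lcm = 6


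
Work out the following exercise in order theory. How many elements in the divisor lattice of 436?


Divisors of 436: [1, 2, 4, 109, 218, 436]
Count: 6


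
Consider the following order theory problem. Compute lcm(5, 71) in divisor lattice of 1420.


In a divisor lattice, join = lcm (least common multiple).
gcd(5,71) = 1
lcm(5,71) = 5*71/gcd = 355/1 = 355


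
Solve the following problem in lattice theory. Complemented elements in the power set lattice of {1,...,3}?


An element a is complemented if some b has a meet b = bottom, a join b = top.
every subset A has complement S\A, so all elements are complemented.
Complemented elements: {}, {1}, {2}, {3}, {1,2}, {1,3}, ... (2 more)
Count: 8


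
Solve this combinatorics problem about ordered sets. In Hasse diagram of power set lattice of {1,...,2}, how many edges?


A cover relation a -< b holds when a < b with no c strictly between.
Cover relations:
  {} -< {1}
  {} -< {2}
  {1} -< {1,2}
  {2} -< {1,2}
Total: 4


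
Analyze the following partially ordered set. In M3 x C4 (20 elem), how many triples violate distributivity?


Distributive law: a ^ (b v c) = (a ^ b) v (a ^ c).
Check all 20^3 = 8000 ordered triples (a,b,c).
  e.g. a=(a1,0), b=(a2,0), c=(a3,0): lhs=(a1,0) != rhs=(0,0)
  e.g. a=(a1,0), b=(a2,0), c=(a3,1): lhs=(a1,0) != rhs=(0,0)
Total violating triples: 384


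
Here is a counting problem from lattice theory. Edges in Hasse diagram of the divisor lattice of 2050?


A cover relation a -< b holds when a < b with no c strictly between.
Cover relations:
  1 -< 2
  1 -< 5
  1 -< 41
  2 -< 10
  2 -< 82
  5 -< 10
  5 -< 25
  5 -< 205
  ...12 more
Total: 20


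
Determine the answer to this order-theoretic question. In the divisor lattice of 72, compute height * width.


Height = length of longest chain minus 1; width = size of largest antichain.
A maximum chain: 1 | 3 | 9 | 18 | 36 | 72  (height 5).
A maximum antichain: {4, 6, 9}  (width 3).
Product = 5 * 3 = 15


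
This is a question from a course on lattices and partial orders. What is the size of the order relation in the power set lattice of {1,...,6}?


The order relation is {(a,b) : a <= b}, reflexive so it includes (a,a).
Examples: ({},{}), ({},{1,2}), ({},{1,2,3}), ({},{1,2,3,4}), ({},{1,2,3,4,5}), ...
Total ordered pairs: 729


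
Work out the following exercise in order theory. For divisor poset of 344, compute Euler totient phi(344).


phi(n) = n * prod_{p|n} (1 - 1/p).
Prime divisors of 344: [2, 43]
phi(344) = 344 * (1 - 1/2) * (1 - 1/43)
phi(344) = 168


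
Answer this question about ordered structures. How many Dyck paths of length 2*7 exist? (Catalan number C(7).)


C(n) = C(2n, n) / (n+1).
C(14, 7) = 3432
C(7) = 3432 / 8 = 429


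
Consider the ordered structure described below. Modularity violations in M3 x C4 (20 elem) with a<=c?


Modular law: if a <= c then a v (b ^ c) = (a v b) ^ c.
Check all triples (a,b,c) with a <= c among 20 elements.
This lattice is modular (diamonds M_m and their chain-products are modular).
Total violating triples: 0


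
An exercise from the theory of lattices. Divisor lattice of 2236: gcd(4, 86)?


Meet=gcd.
gcd(4,86)=2


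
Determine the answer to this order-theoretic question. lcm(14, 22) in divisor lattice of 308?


Join=lcm.
gcd(14,22)=2
lcm=154


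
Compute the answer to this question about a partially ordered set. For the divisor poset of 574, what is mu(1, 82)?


In a divisor lattice, mu(a,b) = mu(b/a) where mu is the classical Mobius function.
b/a = 82/1 = 82
Prime factorization of 82: primes [2, 41]
82 is squarefree with 2 prime factor(s), so mu(82) = (-1)^2 = 1


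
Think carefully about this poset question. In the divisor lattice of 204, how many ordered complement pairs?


Complement pair (a,b): a meet b = bottom, a join b = top.
Here: gcd(a,b)=1 and lcm(a,b)=204, i.e. a*b=204 with a,b coprime.
Pairs found: (1,204), (3,68), (4,51), (12,17), ... (4 more)
Total ordered pairs: 8


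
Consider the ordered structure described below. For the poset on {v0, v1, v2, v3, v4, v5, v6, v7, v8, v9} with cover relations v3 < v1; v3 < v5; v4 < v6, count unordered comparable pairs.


A comparable pair {a,b} has a < b or b < a in the order.
Count unordered pairs where one element is strictly below the other.
Examples: {v1,v3}, {v3,v5}, {v4,v6}
Total comparable pairs: 3


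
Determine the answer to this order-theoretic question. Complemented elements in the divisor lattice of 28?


An element a is complemented if some b has a meet b = bottom, a join b = top.
a is complemented iff gcd(a, n/a)=1, i.e. a is a unitary divisor of 28.
Complemented elements: 1, 4, 7, 28
Count: 4


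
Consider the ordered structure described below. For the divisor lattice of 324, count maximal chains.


A maximal chain goes from the minimum element to a maximal element via cover relations.
Counting all min-to-max paths in the cover graph.
Total maximal chains: 15


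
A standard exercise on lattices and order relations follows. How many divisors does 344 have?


Divisors of 344: [1, 2, 4, 8, 43, 86, 172, 344]
Count: 8


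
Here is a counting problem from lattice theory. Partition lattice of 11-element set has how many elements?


B(n) = number of set partitions of an n-element set.
B(n) satisfies the recurrence: B(n+1) = sum_k C(n,k)*B(k).
B(11) = 678570


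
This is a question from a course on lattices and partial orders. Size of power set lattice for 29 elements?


Power set = 2^n.
2^29 = 536870912


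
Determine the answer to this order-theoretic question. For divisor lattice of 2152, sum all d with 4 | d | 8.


Interval [4,8] in divisors of 2152: [4, 8]
Sum = 12


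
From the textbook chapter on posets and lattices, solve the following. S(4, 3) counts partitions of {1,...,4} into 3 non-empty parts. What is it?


S(n,k) = k*S(n-1,k) + S(n-1,k-1).
S(3,3) = 1, S(3,2) = 3
S(4,3) = 3*1 + 3 = 3 + 3
S(4,3) = 6


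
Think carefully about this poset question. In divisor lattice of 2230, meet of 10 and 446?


In a divisor lattice, meet = gcd (greatest common divisor).
By Euclidean algorithm or factoring: gcd(10,446) = 2


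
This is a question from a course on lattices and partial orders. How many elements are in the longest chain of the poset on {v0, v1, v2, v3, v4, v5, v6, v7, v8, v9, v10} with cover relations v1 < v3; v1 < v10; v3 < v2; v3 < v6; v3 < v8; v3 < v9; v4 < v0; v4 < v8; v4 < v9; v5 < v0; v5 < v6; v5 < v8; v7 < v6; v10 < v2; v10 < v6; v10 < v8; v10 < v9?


A chain is a totally ordered subset; we count the number of elements in a maximum chain.
Compute, for each element x, the size of the longest chain ending at x:
  v1: 1
  v4: 1
  v5: 1
  v7: 1
  v3: 2
  v10: 2
  ...
A maximum chain: v1 < v3 < v2
Number of elements in the longest chain: 3


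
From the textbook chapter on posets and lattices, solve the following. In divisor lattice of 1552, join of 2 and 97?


In a divisor lattice, join = lcm (least common multiple).
gcd(2,97) = 1
lcm(2,97) = 2*97/gcd = 194/1 = 194


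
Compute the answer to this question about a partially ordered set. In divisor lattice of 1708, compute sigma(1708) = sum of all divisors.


sigma(n) = sum of divisors.
Divisors of 1708: [1, 2, 4, 7, 14, 28, 61, 122, 244, 427, 854, 1708]
Sum = 3472


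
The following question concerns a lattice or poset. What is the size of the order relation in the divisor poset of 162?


The order relation is {(a,b) : a <= b}, reflexive so it includes (a,a).
Examples: (1,1), (1,162), (1,18), (1,2), (1,27), ...
Total ordered pairs: 45


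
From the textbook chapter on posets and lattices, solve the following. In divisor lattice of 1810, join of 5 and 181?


In a divisor lattice, join = lcm (least common multiple).
gcd(5,181) = 1
lcm(5,181) = 5*181/gcd = 905/1 = 905


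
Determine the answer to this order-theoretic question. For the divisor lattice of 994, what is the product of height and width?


Height = length of longest chain minus 1; width = size of largest antichain.
A maximum chain: 1 | 71 | 497 | 994  (height 3).
A maximum antichain: {2, 7, 71}  (width 3).
Product = 3 * 3 = 9


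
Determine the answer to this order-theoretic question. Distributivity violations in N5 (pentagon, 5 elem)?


Distributive law: a ^ (b v c) = (a ^ b) v (a ^ c).
Check all 5^3 = 125 ordered triples (a,b,c).
  e.g. a=b, b=a, c=c: lhs=b != rhs=a
  e.g. a=b, b=c, c=a: lhs=b != rhs=a
Total violating triples: 2


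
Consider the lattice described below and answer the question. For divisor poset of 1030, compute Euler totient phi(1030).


phi(n) = n * prod_{p|n} (1 - 1/p).
Prime divisors of 1030: [2, 5, 103]
phi(1030) = 1030 * (1 - 1/2) * (1 - 1/5) * (1 - 1/103)
phi(1030) = 408


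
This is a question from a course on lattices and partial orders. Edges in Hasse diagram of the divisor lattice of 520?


A cover relation a -< b holds when a < b with no c strictly between.
Cover relations:
  1 -< 2
  1 -< 5
  1 -< 13
  2 -< 4
  2 -< 10
  2 -< 26
  4 -< 8
  4 -< 20
  ...20 more
Total: 28


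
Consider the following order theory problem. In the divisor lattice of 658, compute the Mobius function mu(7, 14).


In a divisor lattice, mu(a,b) = mu(b/a) where mu is the classical Mobius function.
b/a = 14/7 = 2
Prime factorization of 2: primes [2]
2 is squarefree with 1 prime factor(s), so mu(2) = (-1)^1 = -1


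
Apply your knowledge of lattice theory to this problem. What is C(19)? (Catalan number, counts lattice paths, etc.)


C(n) = C(2n, n) / (n+1).
C(38, 19) = 35345263800
C(19) = 35345263800 / 20 = 1767263190


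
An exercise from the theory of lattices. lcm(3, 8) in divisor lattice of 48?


Join=lcm.
gcd(3,8)=1
lcm=24


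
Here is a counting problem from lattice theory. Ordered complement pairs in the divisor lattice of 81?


Complement pair (a,b): a meet b = bottom, a join b = top.
Here: gcd(a,b)=1 and lcm(a,b)=81, i.e. a*b=81 with a,b coprime.
Pairs found: (1,81), (81,1)
Total ordered pairs: 2


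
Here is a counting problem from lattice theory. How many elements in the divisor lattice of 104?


Divisors of 104: [1, 2, 4, 8, 13, 26, 52, 104]
Count: 8


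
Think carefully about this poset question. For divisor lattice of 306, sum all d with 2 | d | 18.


Interval [2,18] in divisors of 306: [2, 6, 18]
Sum = 26


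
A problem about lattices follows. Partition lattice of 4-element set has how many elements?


B(n) = number of set partitions of an n-element set.
B(n) satisfies the recurrence: B(n+1) = sum_k C(n,k)*B(k).
B(4) = 15


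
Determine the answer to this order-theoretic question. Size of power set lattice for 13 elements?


Power set = 2^n.
2^13 = 8192


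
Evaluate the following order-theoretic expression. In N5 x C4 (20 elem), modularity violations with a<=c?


Modular law: if a <= c then a v (b ^ c) = (a v b) ^ c.
Check all triples (a,b,c) with a <= c among 20 elements.
  e.g. a=(a,0), b=(c,0), c=(b,0): lhs=(a,0) != rhs=(b,0)
  e.g. a=(a,0), b=(c,1), c=(b,0): lhs=(a,0) != rhs=(b,0)
Total violating triples: 40


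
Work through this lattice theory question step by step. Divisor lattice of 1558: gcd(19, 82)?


Meet=gcd.
gcd(19,82)=1


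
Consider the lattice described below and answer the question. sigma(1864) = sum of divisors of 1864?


sigma(n) = sum of divisors.
Divisors of 1864: [1, 2, 4, 8, 233, 466, 932, 1864]
Sum = 3510


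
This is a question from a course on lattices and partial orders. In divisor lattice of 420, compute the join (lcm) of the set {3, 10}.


In a divisor lattice, join = lcm (least common multiple).
Compute lcm iteratively: start with first element, then lcm(current, next).
Elements: [3, 10]
lcm(3,10) = 30
Final lcm = 30


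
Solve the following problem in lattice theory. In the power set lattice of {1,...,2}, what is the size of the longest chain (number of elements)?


A chain is a totally ordered subset; we count the number of elements in a maximum chain.
Compute, for each element x, the size of the longest chain ending at x:
  {}: 1
  {1}: 2
  {2}: 2
  {1,2}: 3
A maximum chain: {} < {1} < {1,2}
Number of elements in the longest chain: 3


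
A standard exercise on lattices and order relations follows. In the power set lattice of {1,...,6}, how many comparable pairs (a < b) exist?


A comparable pair {a,b} has a < b or b < a in the order.
Count unordered pairs where one element is strictly below the other.
Examples: {{},{1}}, {{},{2}}, {{},{3}}, {{},{4}}, ...
Total comparable pairs: 665


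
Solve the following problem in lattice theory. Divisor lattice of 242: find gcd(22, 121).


In a divisor lattice, meet = gcd (greatest common divisor).
By Euclidean algorithm or factoring: gcd(22,121) = 11
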